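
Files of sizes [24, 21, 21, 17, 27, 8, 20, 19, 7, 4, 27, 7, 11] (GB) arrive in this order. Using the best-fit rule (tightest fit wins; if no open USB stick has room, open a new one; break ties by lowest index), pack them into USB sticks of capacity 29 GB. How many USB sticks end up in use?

  24 → USB stick 1 (new)  [load 24/29]
  21 → USB stick 2 (new)  [load 21/29]
  21 → USB stick 3 (new)  [load 21/29]
  17 → USB stick 4 (new)  [load 17/29]
  27 → USB stick 5 (new)  [load 27/29]
  8 → USB stick 2  [load 29/29]
  20 → USB stick 6 (new)  [load 20/29]
  19 → USB stick 7 (new)  [load 19/29]
  7 → USB stick 3  [load 28/29]
  4 → USB stick 1  [load 28/29]
  27 → USB stick 8 (new)  [load 27/29]
  7 → USB stick 6  [load 27/29]
  11 → USB stick 4  [load 28/29]
8 USB sticks opened.

8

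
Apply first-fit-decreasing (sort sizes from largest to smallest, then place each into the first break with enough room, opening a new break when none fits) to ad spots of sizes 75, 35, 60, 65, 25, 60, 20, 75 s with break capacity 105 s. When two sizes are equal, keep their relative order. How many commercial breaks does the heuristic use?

5

Sorted descending: 75, 75, 65, 60, 60, 35, 25, 20.
  75 → break 1 (new)  [load 75/105]
  75 → break 2 (new)  [load 75/105]
  65 → break 3 (new)  [load 65/105]
  60 → break 4 (new)  [load 60/105]
  60 → break 5 (new)  [load 60/105]
  35 → break 3  [load 100/105]
  25 → break 1  [load 100/105]
  20 → break 2  [load 95/105]
5 commercial breaks opened.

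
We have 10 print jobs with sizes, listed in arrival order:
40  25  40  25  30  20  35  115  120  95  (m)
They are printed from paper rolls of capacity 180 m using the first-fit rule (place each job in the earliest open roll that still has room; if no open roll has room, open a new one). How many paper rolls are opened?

  40 → roll 1 (new)  [load 40/180]
  25 → roll 1  [load 65/180]
  40 → roll 1  [load 105/180]
  25 → roll 1  [load 130/180]
  30 → roll 1  [load 160/180]
  20 → roll 1  [load 180/180]
  35 → roll 2 (new)  [load 35/180]
  115 → roll 2  [load 150/180]
  120 → roll 3 (new)  [load 120/180]
  95 → roll 4 (new)  [load 95/180]
4 paper rolls opened.

4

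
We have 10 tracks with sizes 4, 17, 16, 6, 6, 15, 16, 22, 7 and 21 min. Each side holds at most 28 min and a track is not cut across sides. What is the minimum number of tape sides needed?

6

Total = 22 + 21 + 17 + 16 + 16 + 15 + 7 + 6 + 6 + 4 = 130 min.
Lower bound: ⌈130/28⌉ = 5 tape sides.
Also, 6 tracks each exceed 14 min, and no two of those can share a side, so at least 6 tape sides are needed.
A packing using 6 tape sides:
  side 1: 22 + 6 = 28
  side 2: 21 + 7 = 28
  side 3: 17 + 6 + 4 = 27
  side 4: 16 = 16
  side 5: 16 = 16
  side 6: 15 = 15
This matches the lower bound, so 6 is optimal.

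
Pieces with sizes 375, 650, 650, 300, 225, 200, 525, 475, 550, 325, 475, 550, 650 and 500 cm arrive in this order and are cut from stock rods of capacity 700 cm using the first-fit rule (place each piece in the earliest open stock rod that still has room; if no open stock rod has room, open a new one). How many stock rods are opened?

12

  375 → stock rod 1 (new)  [load 375/700]
  650 → stock rod 2 (new)  [load 650/700]
  650 → stock rod 3 (new)  [load 650/700]
  300 → stock rod 1  [load 675/700]
  225 → stock rod 4 (new)  [load 225/700]
  200 → stock rod 4  [load 425/700]
  525 → stock rod 5 (new)  [load 525/700]
  475 → stock rod 6 (new)  [load 475/700]
  550 → stock rod 7 (new)  [load 550/700]
  325 → stock rod 8 (new)  [load 325/700]
  475 → stock rod 9 (new)  [load 475/700]
  550 → stock rod 10 (new)  [load 550/700]
  650 → stock rod 11 (new)  [load 650/700]
  500 → stock rod 12 (new)  [load 500/700]
12 stock rods opened.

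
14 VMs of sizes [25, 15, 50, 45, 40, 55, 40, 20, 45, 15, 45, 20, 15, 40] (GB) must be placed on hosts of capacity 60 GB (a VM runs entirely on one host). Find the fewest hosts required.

Total = 55 + 50 + 45 + 45 + 45 + 40 + 40 + 40 + 25 + 20 + 20 + 15 + 15 + 15 = 470 GB.
Lower bound: ⌈470/60⌉ = 8 hosts.
A packing using 9 hosts:
  host 1: 55 = 55
  host 2: 50 = 50
  host 3: 45 + 15 = 60
  host 4: 45 + 15 = 60
  host 5: 45 + 15 = 60
  host 6: 40 + 20 = 60
  host 7: 40 + 20 = 60
  host 8: 40 = 40
  host 9: 25 = 25
No arrangement into 8 hosts stays within capacity, so 9 is optimal.

9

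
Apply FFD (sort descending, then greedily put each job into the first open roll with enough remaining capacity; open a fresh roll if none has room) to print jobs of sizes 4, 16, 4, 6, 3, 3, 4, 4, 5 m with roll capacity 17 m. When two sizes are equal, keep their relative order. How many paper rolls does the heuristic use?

Sorted descending: 16, 6, 5, 4, 4, 4, 4, 3, 3.
  16 → roll 1 (new)  [load 16/17]
  6 → roll 2 (new)  [load 6/17]
  5 → roll 2  [load 11/17]
  4 → roll 2  [load 15/17]
  4 → roll 3 (new)  [load 4/17]
  4 → roll 3  [load 8/17]
  4 → roll 3  [load 12/17]
  3 → roll 3  [load 15/17]
  3 → roll 4 (new)  [load 3/17]
4 paper rolls opened.

4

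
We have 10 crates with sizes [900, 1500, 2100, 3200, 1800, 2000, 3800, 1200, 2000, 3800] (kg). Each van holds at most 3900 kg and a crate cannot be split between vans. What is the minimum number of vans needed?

Total = 3800 + 3800 + 3200 + 2100 + 2000 + 2000 + 1800 + 1500 + 1200 + 900 = 22300 kg.
Lower bound: ⌈22300/3900⌉ = 6 vans.
A packing using 7 vans:
  van 1: 3800 = 3800
  van 2: 3800 = 3800
  van 3: 3200 = 3200
  van 4: 2100 + 1800 = 3900
  van 5: 2000 + 1500 = 3500
  van 6: 2000 + 1200 = 3200
  van 7: 900 = 900
No arrangement into 6 vans stays within capacity, so 7 is optimal.

7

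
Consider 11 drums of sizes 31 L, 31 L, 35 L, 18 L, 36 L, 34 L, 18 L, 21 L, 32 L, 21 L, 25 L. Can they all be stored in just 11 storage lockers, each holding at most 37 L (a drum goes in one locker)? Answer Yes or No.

Yes

A valid assignment using 10 storage lockers:
  locker 1: 36 = 36
  locker 2: 35 = 35
  locker 3: 34 = 34
  locker 4: 32 = 32
  locker 5: 31 = 31
  locker 6: 31 = 31
  locker 7: 25 = 25
  locker 8: 21 = 21
  locker 9: 21 = 21
  locker 10: 18 + 18 = 36
That uses only 10 ≤ 11, so 11 storage lockers are enough.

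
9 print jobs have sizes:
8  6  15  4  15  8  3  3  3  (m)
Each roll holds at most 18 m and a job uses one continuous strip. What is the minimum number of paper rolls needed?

4

Total = 15 + 15 + 8 + 8 + 6 + 4 + 3 + 3 + 3 = 65 m.
Lower bound: ⌈65/18⌉ = 4 paper rolls.
A packing using 4 paper rolls:
  roll 1: 15 + 3 = 18
  roll 2: 15 + 3 = 18
  roll 3: 8 + 8 = 16
  roll 4: 6 + 4 + 3 = 13
This matches the lower bound, so 4 is optimal.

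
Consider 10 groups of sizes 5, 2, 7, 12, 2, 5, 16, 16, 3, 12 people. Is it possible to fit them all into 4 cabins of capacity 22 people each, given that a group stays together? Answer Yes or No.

Yes

A valid assignment using 4 cabins:
  cabin 1: 16 + 5 = 21
  cabin 2: 16 + 5 = 21
  cabin 3: 12 + 7 + 3 = 22
  cabin 4: 12 + 2 + 2 = 16
Every load is within 22 people, so 4 cabins suffice.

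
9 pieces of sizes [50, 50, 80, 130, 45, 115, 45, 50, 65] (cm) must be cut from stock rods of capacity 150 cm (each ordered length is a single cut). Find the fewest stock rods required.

Total = 130 + 115 + 80 + 65 + 50 + 50 + 50 + 45 + 45 = 630 cm.
Lower bound: ⌈630/150⌉ = 5 stock rods.
A packing using 5 stock rods:
  stock rod 1: 130 = 130
  stock rod 2: 115 = 115
  stock rod 3: 80 + 65 = 145
  stock rod 4: 50 + 50 + 50 = 150
  stock rod 5: 45 + 45 = 90
This matches the lower bound, so 5 is optimal.

5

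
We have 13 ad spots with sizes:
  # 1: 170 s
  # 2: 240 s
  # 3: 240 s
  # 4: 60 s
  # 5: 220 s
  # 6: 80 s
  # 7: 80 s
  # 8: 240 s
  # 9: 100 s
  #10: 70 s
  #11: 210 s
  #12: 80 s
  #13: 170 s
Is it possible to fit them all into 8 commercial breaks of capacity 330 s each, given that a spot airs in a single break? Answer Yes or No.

Yes

A valid assignment using 7 commercial breaks:
  break 1: 240 + 80 = 320
  break 2: 240 + 80 = 320
  break 3: 240 + 80 = 320
  break 4: 220 + 100 = 320
  break 5: 210 + 70 = 280
  break 6: 170 + 60 = 230
  break 7: 170 = 170
That uses only 7 ≤ 8, so 8 commercial breaks are enough.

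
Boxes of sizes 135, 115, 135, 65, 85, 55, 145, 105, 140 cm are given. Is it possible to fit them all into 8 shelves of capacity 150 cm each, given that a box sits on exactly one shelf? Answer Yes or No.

A valid assignment using 8 shelves:
  shelf 1: 145 = 145
  shelf 2: 140 = 140
  shelf 3: 135 = 135
  shelf 4: 135 = 135
  shelf 5: 115 = 115
  shelf 6: 105 = 105
  shelf 7: 85 + 65 = 150
  shelf 8: 55 = 55
Every load is within 150 cm, so 8 shelves suffice.

Yes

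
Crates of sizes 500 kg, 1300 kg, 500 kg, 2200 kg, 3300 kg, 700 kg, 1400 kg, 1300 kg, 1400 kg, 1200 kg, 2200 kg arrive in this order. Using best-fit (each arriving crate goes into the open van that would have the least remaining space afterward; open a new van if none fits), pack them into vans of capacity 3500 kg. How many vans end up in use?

5

  500 → van 1 (new)  [load 500/3500]
  1300 → van 1  [load 1800/3500]
  500 → van 1  [load 2300/3500]
  2200 → van 2 (new)  [load 2200/3500]
  3300 → van 3 (new)  [load 3300/3500]
  700 → van 1  [load 3000/3500]
  1400 → van 4 (new)  [load 1400/3500]
  1300 → van 2  [load 3500/3500]
  1400 → van 4  [load 2800/3500]
  1200 → van 5 (new)  [load 1200/3500]
  2200 → van 5  [load 3400/3500]
5 vans opened.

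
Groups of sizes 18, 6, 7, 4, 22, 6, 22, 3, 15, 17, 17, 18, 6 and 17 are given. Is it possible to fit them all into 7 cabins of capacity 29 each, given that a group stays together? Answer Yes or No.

No

Total = 178; ⌈178/29⌉ = 7.
8 groups each exceed half the capacity and cannot share a cabin, forcing at least 8 cabins.
At least 8 cabins are required, but only 7 are allowed.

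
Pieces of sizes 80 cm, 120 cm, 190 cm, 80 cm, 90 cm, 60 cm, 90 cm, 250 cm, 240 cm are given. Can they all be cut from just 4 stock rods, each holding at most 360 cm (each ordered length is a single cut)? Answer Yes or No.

A valid assignment using 4 stock rods:
  stock rod 1: 250 + 90 = 340
  stock rod 2: 240 + 120 = 360
  stock rod 3: 190 + 90 + 80 = 360
  stock rod 4: 80 + 60 = 140
Every load is within 360 cm, so 4 stock rods suffice.

Yes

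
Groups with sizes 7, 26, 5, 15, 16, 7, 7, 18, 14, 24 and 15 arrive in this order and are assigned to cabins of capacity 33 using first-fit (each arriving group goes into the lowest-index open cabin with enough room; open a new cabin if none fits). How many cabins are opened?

  7 → cabin 1 (new)  [load 7/33]
  26 → cabin 1  [load 33/33]
  5 → cabin 2 (new)  [load 5/33]
  15 → cabin 2  [load 20/33]
  16 → cabin 3 (new)  [load 16/33]
  7 → cabin 2  [load 27/33]
  7 → cabin 3  [load 23/33]
  18 → cabin 4 (new)  [load 18/33]
  14 → cabin 4  [load 32/33]
  24 → cabin 5 (new)  [load 24/33]
  15 → cabin 6 (new)  [load 15/33]
6 cabins opened.

6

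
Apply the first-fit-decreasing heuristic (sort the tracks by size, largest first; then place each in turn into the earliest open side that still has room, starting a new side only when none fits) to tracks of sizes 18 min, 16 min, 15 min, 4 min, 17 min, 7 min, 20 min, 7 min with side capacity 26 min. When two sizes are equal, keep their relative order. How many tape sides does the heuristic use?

5

Sorted descending: 20, 18, 17, 16, 15, 7, 7, 4.
  20 → side 1 (new)  [load 20/26]
  18 → side 2 (new)  [load 18/26]
  17 → side 3 (new)  [load 17/26]
  16 → side 4 (new)  [load 16/26]
  15 → side 5 (new)  [load 15/26]
  7 → side 2  [load 25/26]
  7 → side 3  [load 24/26]
  4 → side 1  [load 24/26]
5 tape sides opened.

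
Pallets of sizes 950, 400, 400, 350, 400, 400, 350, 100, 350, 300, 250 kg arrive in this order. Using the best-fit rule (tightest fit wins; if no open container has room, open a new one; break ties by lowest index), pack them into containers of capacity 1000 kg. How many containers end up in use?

  950 → container 1 (new)  [load 950/1000]
  400 → container 2 (new)  [load 400/1000]
  400 → container 2  [load 800/1000]
  350 → container 3 (new)  [load 350/1000]
  400 → container 3  [load 750/1000]
  400 → container 4 (new)  [load 400/1000]
  350 → container 4  [load 750/1000]
  100 → container 2  [load 900/1000]
  350 → container 5 (new)  [load 350/1000]
  300 → container 5  [load 650/1000]
  250 → container 3  [load 1000/1000]
5 containers opened.

5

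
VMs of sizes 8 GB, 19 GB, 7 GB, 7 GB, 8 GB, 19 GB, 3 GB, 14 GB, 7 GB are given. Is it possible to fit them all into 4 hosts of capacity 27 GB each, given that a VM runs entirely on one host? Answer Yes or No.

Yes

A valid assignment using 4 hosts:
  host 1: 19 + 8 = 27
  host 2: 19 + 8 = 27
  host 3: 14 + 7 + 3 = 24
  host 4: 7 + 7 = 14
Every load is within 27 GB, so 4 hosts suffice.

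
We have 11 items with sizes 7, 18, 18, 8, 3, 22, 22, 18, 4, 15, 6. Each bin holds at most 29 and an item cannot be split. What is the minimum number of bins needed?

Total = 22 + 22 + 18 + 18 + 18 + 15 + 8 + 7 + 6 + 4 + 3 = 141.
Lower bound: ⌈141/29⌉ = 5 bins.
Also, 6 items each exceed 29/2, and no two of those can share a bin, so at least 6 bins are needed.
A packing using 6 bins:
  bin 1: 22 + 7 = 29
  bin 2: 22 + 6 = 28
  bin 3: 18 + 8 + 3 = 29
  bin 4: 18 + 4 = 22
  bin 5: 18 = 18
  bin 6: 15 = 15
This matches the lower bound, so 6 is optimal.

6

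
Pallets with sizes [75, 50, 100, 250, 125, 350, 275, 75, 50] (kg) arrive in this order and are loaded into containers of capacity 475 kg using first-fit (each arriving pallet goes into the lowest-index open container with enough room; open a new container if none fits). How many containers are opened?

  75 → container 1 (new)  [load 75/475]
  50 → container 1  [load 125/475]
  100 → container 1  [load 225/475]
  250 → container 1  [load 475/475]
  125 → container 2 (new)  [load 125/475]
  350 → container 2  [load 475/475]
  275 → container 3 (new)  [load 275/475]
  75 → container 3  [load 350/475]
  50 → container 3  [load 400/475]
3 containers opened.

3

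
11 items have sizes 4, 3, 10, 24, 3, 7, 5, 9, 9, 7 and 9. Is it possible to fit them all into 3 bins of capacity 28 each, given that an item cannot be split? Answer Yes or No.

Total = 90; ⌈90/28⌉ = 4.
At least 4 bins are required, but only 3 are allowed.

No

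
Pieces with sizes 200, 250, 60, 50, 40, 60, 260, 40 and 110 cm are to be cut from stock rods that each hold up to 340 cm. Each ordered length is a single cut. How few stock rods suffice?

4

Total = 260 + 250 + 200 + 110 + 60 + 60 + 50 + 40 + 40 = 1070 cm.
Lower bound: ⌈1070/340⌉ = 4 stock rods.
A packing using 4 stock rods:
  stock rod 1: 260 + 60 = 320
  stock rod 2: 250 + 60 = 310
  stock rod 3: 200 + 110 = 310
  stock rod 4: 50 + 40 + 40 = 130
This matches the lower bound, so 4 is optimal.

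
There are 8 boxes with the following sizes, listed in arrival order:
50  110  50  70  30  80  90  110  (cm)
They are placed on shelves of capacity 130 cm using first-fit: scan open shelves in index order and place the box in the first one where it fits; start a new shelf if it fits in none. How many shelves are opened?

6

  50 → shelf 1 (new)  [load 50/130]
  110 → shelf 2 (new)  [load 110/130]
  50 → shelf 1  [load 100/130]
  70 → shelf 3 (new)  [load 70/130]
  30 → shelf 1  [load 130/130]
  80 → shelf 4 (new)  [load 80/130]
  90 → shelf 5 (new)  [load 90/130]
  110 → shelf 6 (new)  [load 110/130]
6 shelves opened.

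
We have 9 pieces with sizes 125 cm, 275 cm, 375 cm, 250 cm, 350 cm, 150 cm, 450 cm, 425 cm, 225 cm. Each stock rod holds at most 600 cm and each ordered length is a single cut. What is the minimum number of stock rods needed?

Total = 450 + 425 + 375 + 350 + 275 + 250 + 225 + 150 + 125 = 2625 cm.
Lower bound: ⌈2625/600⌉ = 5 stock rods.
A packing using 5 stock rods:
  stock rod 1: 450 + 150 = 600
  stock rod 2: 425 + 125 = 550
  stock rod 3: 375 + 225 = 600
  stock rod 4: 350 + 250 = 600
  stock rod 5: 275 = 275
This matches the lower bound, so 5 is optimal.

5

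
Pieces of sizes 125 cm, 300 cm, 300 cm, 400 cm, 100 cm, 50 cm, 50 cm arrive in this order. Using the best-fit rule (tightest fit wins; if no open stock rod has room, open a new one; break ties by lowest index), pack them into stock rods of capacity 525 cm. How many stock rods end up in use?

  125 → stock rod 1 (new)  [load 125/525]
  300 → stock rod 1  [load 425/525]
  300 → stock rod 2 (new)  [load 300/525]
  400 → stock rod 3 (new)  [load 400/525]
  100 → stock rod 1  [load 525/525]
  50 → stock rod 3  [load 450/525]
  50 → stock rod 3  [load 500/525]
3 stock rods opened.

3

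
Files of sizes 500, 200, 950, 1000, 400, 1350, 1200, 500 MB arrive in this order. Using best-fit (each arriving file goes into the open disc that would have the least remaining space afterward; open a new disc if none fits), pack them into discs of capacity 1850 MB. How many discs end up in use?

  500 → disc 1 (new)  [load 500/1850]
  200 → disc 1  [load 700/1850]
  950 → disc 1  [load 1650/1850]
  1000 → disc 2 (new)  [load 1000/1850]
  400 → disc 2  [load 1400/1850]
  1350 → disc 3 (new)  [load 1350/1850]
  1200 → disc 4 (new)  [load 1200/1850]
  500 → disc 3  [load 1850/1850]
4 discs opened.

4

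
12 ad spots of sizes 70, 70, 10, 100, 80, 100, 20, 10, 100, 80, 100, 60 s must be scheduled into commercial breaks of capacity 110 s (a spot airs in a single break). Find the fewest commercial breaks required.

9

Total = 100 + 100 + 100 + 100 + 80 + 80 + 70 + 70 + 60 + 20 + 10 + 10 = 800 s.
Lower bound: ⌈800/110⌉ = 8 commercial breaks.
Also, 9 ad spots each exceed 55 s, and no two of those can share a break, so at least 9 commercial breaks are needed.
A packing using 9 commercial breaks:
  break 1: 100 + 10 = 110
  break 2: 100 + 10 = 110
  break 3: 100 = 100
  break 4: 100 = 100
  break 5: 80 + 20 = 100
  break 6: 80 = 80
  break 7: 70 = 70
  break 8: 70 = 70
  break 9: 60 = 60
This matches the lower bound, so 9 is optimal.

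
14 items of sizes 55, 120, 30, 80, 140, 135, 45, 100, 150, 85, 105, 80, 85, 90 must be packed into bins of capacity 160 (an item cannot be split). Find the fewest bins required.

10

Total = 150 + 140 + 135 + 120 + 105 + 100 + 90 + 85 + 85 + 80 + 80 + 55 + 45 + 30 = 1300.
Lower bound: ⌈1300/160⌉ = 9 bins.
A packing using 10 bins:
  bin 1: 150 = 150
  bin 2: 140 = 140
  bin 3: 135 = 135
  bin 4: 120 + 30 = 150
  bin 5: 105 + 55 = 160
  bin 6: 100 + 45 = 145
  bin 7: 90 = 90
  bin 8: 85 = 85
  bin 9: 85 = 85
  bin 10: 80 + 80 = 160
No arrangement into 9 bins stays within capacity, so 10 is optimal.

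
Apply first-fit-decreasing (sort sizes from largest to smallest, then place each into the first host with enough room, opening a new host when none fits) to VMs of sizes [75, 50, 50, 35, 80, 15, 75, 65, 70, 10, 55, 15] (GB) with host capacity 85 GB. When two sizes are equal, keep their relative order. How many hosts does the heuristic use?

8

Sorted descending: 80, 75, 75, 70, 65, 55, 50, 50, 35, 15, 15, 10.
  80 → host 1 (new)  [load 80/85]
  75 → host 2 (new)  [load 75/85]
  75 → host 3 (new)  [load 75/85]
  70 → host 4 (new)  [load 70/85]
  65 → host 5 (new)  [load 65/85]
  55 → host 6 (new)  [load 55/85]
  50 → host 7 (new)  [load 50/85]
  50 → host 8 (new)  [load 50/85]
  35 → host 7  [load 85/85]
  15 → host 4  [load 85/85]
  15 → host 5  [load 80/85]
  10 → host 2  [load 85/85]
8 hosts opened.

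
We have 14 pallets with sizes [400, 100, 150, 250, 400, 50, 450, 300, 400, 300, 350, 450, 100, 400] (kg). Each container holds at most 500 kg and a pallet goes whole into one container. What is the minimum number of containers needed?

Total = 450 + 450 + 400 + 400 + 400 + 400 + 350 + 300 + 300 + 250 + 150 + 100 + 100 + 50 = 4100 kg.
Lower bound: ⌈4100/500⌉ = 9 containers.
A packing using 10 containers:
  container 1: 450 + 50 = 500
  container 2: 450 = 450
  container 3: 400 + 100 = 500
  container 4: 400 + 100 = 500
  container 5: 400 = 400
  container 6: 400 = 400
  container 7: 350 + 150 = 500
  container 8: 300 = 300
  container 9: 300 = 300
  container 10: 250 = 250
No arrangement into 9 containers stays within capacity, so 10 is optimal.

10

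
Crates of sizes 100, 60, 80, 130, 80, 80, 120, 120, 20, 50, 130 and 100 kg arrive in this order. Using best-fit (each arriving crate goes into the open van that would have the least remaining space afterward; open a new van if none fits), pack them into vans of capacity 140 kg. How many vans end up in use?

9

  100 → van 1 (new)  [load 100/140]
  60 → van 2 (new)  [load 60/140]
  80 → van 2  [load 140/140]
  130 → van 3 (new)  [load 130/140]
  80 → van 4 (new)  [load 80/140]
  80 → van 5 (new)  [load 80/140]
  120 → van 6 (new)  [load 120/140]
  120 → van 7 (new)  [load 120/140]
  20 → van 6  [load 140/140]
  50 → van 4  [load 130/140]
  130 → van 8 (new)  [load 130/140]
  100 → van 9 (new)  [load 100/140]
9 vans opened.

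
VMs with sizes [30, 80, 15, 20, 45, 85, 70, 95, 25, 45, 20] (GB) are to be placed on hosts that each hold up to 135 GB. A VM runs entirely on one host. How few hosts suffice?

4

Total = 95 + 85 + 80 + 70 + 45 + 45 + 30 + 25 + 20 + 20 + 15 = 530 GB.
Lower bound: ⌈530/135⌉ = 4 hosts.
A packing using 4 hosts:
  host 1: 95 + 25 + 15 = 135
  host 2: 85 + 45 = 130
  host 3: 80 + 30 + 20 = 130
  host 4: 70 + 45 + 20 = 135
This matches the lower bound, so 4 is optimal.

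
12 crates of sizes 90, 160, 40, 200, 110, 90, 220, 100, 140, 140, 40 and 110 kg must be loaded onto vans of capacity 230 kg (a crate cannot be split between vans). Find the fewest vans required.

Total = 220 + 200 + 160 + 140 + 140 + 110 + 110 + 100 + 90 + 90 + 40 + 40 = 1440 kg.
Lower bound: ⌈1440/230⌉ = 7 vans.
A packing using 7 vans:
  van 1: 220 = 220
  van 2: 200 = 200
  van 3: 160 + 40 = 200
  van 4: 140 + 90 = 230
  van 5: 140 + 90 = 230
  van 6: 110 + 110 = 220
  van 7: 100 + 40 = 140
This matches the lower bound, so 7 is optimal.

7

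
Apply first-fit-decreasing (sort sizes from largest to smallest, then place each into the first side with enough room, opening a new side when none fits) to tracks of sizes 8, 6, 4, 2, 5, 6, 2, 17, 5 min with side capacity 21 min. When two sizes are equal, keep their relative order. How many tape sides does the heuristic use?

3

Sorted descending: 17, 8, 6, 6, 5, 5, 4, 2, 2.
  17 → side 1 (new)  [load 17/21]
  8 → side 2 (new)  [load 8/21]
  6 → side 2  [load 14/21]
  6 → side 2  [load 20/21]
  5 → side 3 (new)  [load 5/21]
  5 → side 3  [load 10/21]
  4 → side 1  [load 21/21]
  2 → side 3  [load 12/21]
  2 → side 3  [load 14/21]
3 tape sides opened.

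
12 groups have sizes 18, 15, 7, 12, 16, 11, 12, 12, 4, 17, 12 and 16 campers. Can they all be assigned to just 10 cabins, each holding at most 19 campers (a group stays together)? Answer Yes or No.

Yes

A valid assignment using 10 cabins:
  cabin 1: 18 = 18
  cabin 2: 17 = 17
  cabin 3: 16 = 16
  cabin 4: 16 = 16
  cabin 5: 15 + 4 = 19
  cabin 6: 12 + 7 = 19
  cabin 7: 12 = 12
  cabin 8: 12 = 12
  cabin 9: 12 = 12
  cabin 10: 11 = 11
Every load is within 19 campers, so 10 cabins suffice.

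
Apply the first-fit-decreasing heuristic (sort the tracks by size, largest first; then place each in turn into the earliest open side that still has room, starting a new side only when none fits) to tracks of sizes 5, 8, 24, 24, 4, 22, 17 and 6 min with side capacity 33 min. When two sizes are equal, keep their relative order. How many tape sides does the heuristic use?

4

Sorted descending: 24, 24, 22, 17, 8, 6, 5, 4.
  24 → side 1 (new)  [load 24/33]
  24 → side 2 (new)  [load 24/33]
  22 → side 3 (new)  [load 22/33]
  17 → side 4 (new)  [load 17/33]
  8 → side 1  [load 32/33]
  6 → side 2  [load 30/33]
  5 → side 3  [load 27/33]
  4 → side 3  [load 31/33]
4 tape sides opened.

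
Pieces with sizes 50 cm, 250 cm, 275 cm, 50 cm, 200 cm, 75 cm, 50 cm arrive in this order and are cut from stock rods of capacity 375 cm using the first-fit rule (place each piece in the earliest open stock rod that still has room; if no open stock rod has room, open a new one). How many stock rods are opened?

  50 → stock rod 1 (new)  [load 50/375]
  250 → stock rod 1  [load 300/375]
  275 → stock rod 2 (new)  [load 275/375]
  50 → stock rod 1  [load 350/375]
  200 → stock rod 3 (new)  [load 200/375]
  75 → stock rod 2  [load 350/375]
  50 → stock rod 3  [load 250/375]
3 stock rods opened.

3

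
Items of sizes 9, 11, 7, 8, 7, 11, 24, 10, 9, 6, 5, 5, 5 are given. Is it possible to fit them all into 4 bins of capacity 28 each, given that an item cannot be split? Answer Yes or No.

No

Total = 117; ⌈117/28⌉ = 5.
At least 5 bins are required, but only 4 are allowed.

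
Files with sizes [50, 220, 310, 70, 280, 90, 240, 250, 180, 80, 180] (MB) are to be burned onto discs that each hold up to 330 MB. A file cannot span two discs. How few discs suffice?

Total = 310 + 280 + 250 + 240 + 220 + 180 + 180 + 90 + 80 + 70 + 50 = 1950 MB.
Lower bound: ⌈1950/330⌉ = 6 discs.
Also, 7 files each exceed 165 MB, and no two of those can share a disc, so at least 7 discs are needed.
A packing using 7 discs:
  disc 1: 310 = 310
  disc 2: 280 + 50 = 330
  disc 3: 250 + 80 = 330
  disc 4: 240 + 90 = 330
  disc 5: 220 + 70 = 290
  disc 6: 180 = 180
  disc 7: 180 = 180
This matches the lower bound, so 7 is optimal.

7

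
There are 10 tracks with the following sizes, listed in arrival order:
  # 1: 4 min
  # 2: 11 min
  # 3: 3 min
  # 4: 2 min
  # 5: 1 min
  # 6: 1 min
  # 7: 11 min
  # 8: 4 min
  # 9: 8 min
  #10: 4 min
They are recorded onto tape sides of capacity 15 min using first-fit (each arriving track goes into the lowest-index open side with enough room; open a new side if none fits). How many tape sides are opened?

  4 → side 1 (new)  [load 4/15]
  11 → side 1  [load 15/15]
  3 → side 2 (new)  [load 3/15]
  2 → side 2  [load 5/15]
  1 → side 2  [load 6/15]
  1 → side 2  [load 7/15]
  11 → side 3 (new)  [load 11/15]
  4 → side 2  [load 11/15]
  8 → side 4 (new)  [load 8/15]
  4 → side 2  [load 15/15]
4 tape sides opened.

4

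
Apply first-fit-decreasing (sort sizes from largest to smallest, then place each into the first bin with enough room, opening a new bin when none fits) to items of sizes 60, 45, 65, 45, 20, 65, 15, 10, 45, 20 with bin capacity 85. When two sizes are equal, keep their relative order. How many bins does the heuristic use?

6

Sorted descending: 65, 65, 60, 45, 45, 45, 20, 20, 15, 10.
  65 → bin 1 (new)  [load 65/85]
  65 → bin 2 (new)  [load 65/85]
  60 → bin 3 (new)  [load 60/85]
  45 → bin 4 (new)  [load 45/85]
  45 → bin 5 (new)  [load 45/85]
  45 → bin 6 (new)  [load 45/85]
  20 → bin 1  [load 85/85]
  20 → bin 2  [load 85/85]
  15 → bin 3  [load 75/85]
  10 → bin 3  [load 85/85]
6 bins opened.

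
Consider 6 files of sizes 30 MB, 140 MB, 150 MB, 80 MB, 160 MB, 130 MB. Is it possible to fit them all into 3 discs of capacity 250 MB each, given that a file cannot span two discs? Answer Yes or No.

Total = 690 MB; ⌈690/250⌉ = 3.
4 files each exceed half the capacity and cannot share a disc, forcing at least 4 discs.
At least 4 discs are required, but only 3 are allowed.

No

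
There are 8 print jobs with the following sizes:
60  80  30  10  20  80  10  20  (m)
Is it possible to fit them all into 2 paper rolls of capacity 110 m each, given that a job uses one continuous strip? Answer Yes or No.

No

Total = 310 m; ⌈310/110⌉ = 3.
At least 3 paper rolls are required, but only 2 are allowed.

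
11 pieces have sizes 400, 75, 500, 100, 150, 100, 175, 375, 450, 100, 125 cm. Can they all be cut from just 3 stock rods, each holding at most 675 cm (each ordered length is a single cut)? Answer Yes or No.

No

Total = 2550 cm; ⌈2550/675⌉ = 4.
At least 4 stock rods are required, but only 3 are allowed.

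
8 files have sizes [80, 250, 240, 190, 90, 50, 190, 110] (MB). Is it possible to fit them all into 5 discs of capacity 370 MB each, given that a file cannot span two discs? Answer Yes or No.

A valid assignment using 4 discs:
  disc 1: 250 + 110 = 360
  disc 2: 240 + 90 = 330
  disc 3: 190 + 80 + 50 = 320
  disc 4: 190 = 190
That uses only 4 ≤ 5, so 5 discs are enough.

Yes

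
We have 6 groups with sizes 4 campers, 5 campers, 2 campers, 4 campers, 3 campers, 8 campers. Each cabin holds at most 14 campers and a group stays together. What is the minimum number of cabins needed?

Total = 8 + 5 + 4 + 4 + 3 + 2 = 26 campers.
Lower bound: ⌈26/14⌉ = 2 cabins.
A packing using 2 cabins:
  cabin 1: 8 + 5 = 13
  cabin 2: 4 + 4 + 3 + 2 = 13
This matches the lower bound, so 2 is optimal.

2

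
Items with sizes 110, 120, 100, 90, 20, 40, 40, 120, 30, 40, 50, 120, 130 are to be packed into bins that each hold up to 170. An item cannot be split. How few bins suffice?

Total = 130 + 120 + 120 + 120 + 110 + 100 + 90 + 50 + 40 + 40 + 40 + 30 + 20 = 1010.
Lower bound: ⌈1010/170⌉ = 6 bins.
Also, 7 items each exceed 85, and no two of those can share a bin, so at least 7 bins are needed.
A packing using 7 bins:
  bin 1: 130 + 40 = 170
  bin 2: 120 + 50 = 170
  bin 3: 120 + 40 = 160
  bin 4: 120 + 40 = 160
  bin 5: 110 + 30 + 20 = 160
  bin 6: 100 = 100
  bin 7: 90 = 90
This matches the lower bound, so 7 is optimal.

7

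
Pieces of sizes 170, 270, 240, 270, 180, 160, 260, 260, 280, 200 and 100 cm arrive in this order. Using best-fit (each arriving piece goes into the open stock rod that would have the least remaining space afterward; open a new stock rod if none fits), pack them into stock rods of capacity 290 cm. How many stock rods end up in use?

10

  170 → stock rod 1 (new)  [load 170/290]
  270 → stock rod 2 (new)  [load 270/290]
  240 → stock rod 3 (new)  [load 240/290]
  270 → stock rod 4 (new)  [load 270/290]
  180 → stock rod 5 (new)  [load 180/290]
  160 → stock rod 6 (new)  [load 160/290]
  260 → stock rod 7 (new)  [load 260/290]
  260 → stock rod 8 (new)  [load 260/290]
  280 → stock rod 9 (new)  [load 280/290]
  200 → stock rod 10 (new)  [load 200/290]
  100 → stock rod 5  [load 280/290]
10 stock rods opened.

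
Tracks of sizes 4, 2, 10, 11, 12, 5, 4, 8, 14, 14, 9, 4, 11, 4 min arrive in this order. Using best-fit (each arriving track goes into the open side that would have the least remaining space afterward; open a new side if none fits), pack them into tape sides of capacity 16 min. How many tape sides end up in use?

8

  4 → side 1 (new)  [load 4/16]
  2 → side 1  [load 6/16]
  10 → side 1  [load 16/16]
  11 → side 2 (new)  [load 11/16]
  12 → side 3 (new)  [load 12/16]
  5 → side 2  [load 16/16]
  4 → side 3  [load 16/16]
  8 → side 4 (new)  [load 8/16]
  14 → side 5 (new)  [load 14/16]
  14 → side 6 (new)  [load 14/16]
  9 → side 7 (new)  [load 9/16]
  4 → side 7  [load 13/16]
  11 → side 8 (new)  [load 11/16]
  4 → side 8  [load 15/16]
8 tape sides opened.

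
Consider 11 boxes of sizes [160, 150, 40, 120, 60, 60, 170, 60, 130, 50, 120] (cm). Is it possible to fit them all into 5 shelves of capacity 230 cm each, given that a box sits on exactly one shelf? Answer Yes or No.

No

Total = 1120 cm; ⌈1120/230⌉ = 5.
6 boxes each exceed half the capacity and cannot share a shelf, forcing at least 6 shelves.
At least 6 shelves are required, but only 5 are allowed.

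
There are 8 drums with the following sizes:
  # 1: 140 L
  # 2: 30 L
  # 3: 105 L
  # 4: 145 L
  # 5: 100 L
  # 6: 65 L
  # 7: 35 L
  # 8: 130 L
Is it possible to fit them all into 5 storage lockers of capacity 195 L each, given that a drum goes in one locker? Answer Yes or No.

A valid assignment using 5 storage lockers:
  locker 1: 145 + 35 = 180
  locker 2: 140 + 30 = 170
  locker 3: 130 + 65 = 195
  locker 4: 105 = 105
  locker 5: 100 = 100
Every load is within 195 L, so 5 storage lockers suffice.

Yes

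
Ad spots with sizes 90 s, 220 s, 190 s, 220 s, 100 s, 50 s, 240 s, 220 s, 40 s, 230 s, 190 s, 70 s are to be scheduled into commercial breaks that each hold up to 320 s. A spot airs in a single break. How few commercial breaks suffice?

Total = 240 + 230 + 220 + 220 + 220 + 190 + 190 + 100 + 90 + 70 + 50 + 40 = 1860 s.
Lower bound: ⌈1860/320⌉ = 6 commercial breaks.
Also, 7 ad spots each exceed 160 s, and no two of those can share a break, so at least 7 commercial breaks are needed.
A packing using 7 commercial breaks:
  break 1: 240 + 70 = 310
  break 2: 230 + 90 = 320
  break 3: 220 + 100 = 320
  break 4: 220 + 50 + 40 = 310
  break 5: 220 = 220
  break 6: 190 = 190
  break 7: 190 = 190
This matches the lower bound, so 7 is optimal.

7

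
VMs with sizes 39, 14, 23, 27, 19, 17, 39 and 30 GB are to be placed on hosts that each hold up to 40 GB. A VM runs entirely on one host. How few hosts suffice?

6

Total = 39 + 39 + 30 + 27 + 23 + 19 + 17 + 14 = 208 GB.
Lower bound: ⌈208/40⌉ = 6 hosts.
A packing using 6 hosts:
  host 1: 39 = 39
  host 2: 39 = 39
  host 3: 30 = 30
  host 4: 27 = 27
  host 5: 23 + 17 = 40
  host 6: 19 + 14 = 33
This matches the lower bound, so 6 is optimal.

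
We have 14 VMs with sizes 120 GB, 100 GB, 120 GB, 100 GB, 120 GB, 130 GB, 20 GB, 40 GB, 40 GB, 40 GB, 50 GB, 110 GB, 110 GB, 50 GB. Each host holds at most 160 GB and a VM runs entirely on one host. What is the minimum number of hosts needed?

Total = 130 + 120 + 120 + 120 + 110 + 110 + 100 + 100 + 50 + 50 + 40 + 40 + 40 + 20 = 1150 GB.
Lower bound: ⌈1150/160⌉ = 8 hosts.
A packing using 8 hosts:
  host 1: 130 + 20 = 150
  host 2: 120 + 40 = 160
  host 3: 120 + 40 = 160
  host 4: 120 + 40 = 160
  host 5: 110 + 50 = 160
  host 6: 110 + 50 = 160
  host 7: 100 = 100
  host 8: 100 = 100
This matches the lower bound, so 8 is optimal.

8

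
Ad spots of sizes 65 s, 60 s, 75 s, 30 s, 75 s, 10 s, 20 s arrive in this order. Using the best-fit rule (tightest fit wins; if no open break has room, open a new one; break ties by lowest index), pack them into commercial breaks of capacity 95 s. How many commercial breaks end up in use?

  65 → break 1 (new)  [load 65/95]
  60 → break 2 (new)  [load 60/95]
  75 → break 3 (new)  [load 75/95]
  30 → break 1  [load 95/95]
  75 → break 4 (new)  [load 75/95]
  10 → break 3  [load 85/95]
  20 → break 4  [load 95/95]
4 commercial breaks opened.

4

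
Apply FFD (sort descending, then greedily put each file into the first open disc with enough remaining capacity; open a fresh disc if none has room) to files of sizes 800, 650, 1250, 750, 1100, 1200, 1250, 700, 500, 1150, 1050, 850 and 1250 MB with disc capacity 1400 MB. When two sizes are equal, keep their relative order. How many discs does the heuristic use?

Sorted descending: 1250, 1250, 1250, 1200, 1150, 1100, 1050, 850, 800, 750, 700, 650, 500.
  1250 → disc 1 (new)  [load 1250/1400]
  1250 → disc 2 (new)  [load 1250/1400]
  1250 → disc 3 (new)  [load 1250/1400]
  1200 → disc 4 (new)  [load 1200/1400]
  1150 → disc 5 (new)  [load 1150/1400]
  1100 → disc 6 (new)  [load 1100/1400]
  1050 → disc 7 (new)  [load 1050/1400]
  850 → disc 8 (new)  [load 850/1400]
  800 → disc 9 (new)  [load 800/1400]
  750 → disc 10 (new)  [load 750/1400]
  700 → disc 11 (new)  [load 700/1400]
  650 → disc 10  [load 1400/1400]
  500 → disc 8  [load 1350/1400]
11 discs opened.

11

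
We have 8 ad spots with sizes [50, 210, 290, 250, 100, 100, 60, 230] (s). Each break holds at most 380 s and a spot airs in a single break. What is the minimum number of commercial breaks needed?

4

Total = 290 + 250 + 230 + 210 + 100 + 100 + 60 + 50 = 1290 s.
Lower bound: ⌈1290/380⌉ = 4 commercial breaks.
A packing using 4 commercial breaks:
  break 1: 290 + 60 = 350
  break 2: 250 + 100 = 350
  break 3: 230 + 100 + 50 = 380
  break 4: 210 = 210
This matches the lower bound, so 4 is optimal.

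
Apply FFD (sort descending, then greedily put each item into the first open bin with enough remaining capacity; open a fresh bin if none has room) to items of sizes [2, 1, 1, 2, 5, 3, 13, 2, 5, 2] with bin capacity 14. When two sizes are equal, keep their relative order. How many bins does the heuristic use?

Sorted descending: 13, 5, 5, 3, 2, 2, 2, 2, 1, 1.
  13 → bin 1 (new)  [load 13/14]
  5 → bin 2 (new)  [load 5/14]
  5 → bin 2  [load 10/14]
  3 → bin 2  [load 13/14]
  2 → bin 3 (new)  [load 2/14]
  2 → bin 3  [load 4/14]
  2 → bin 3  [load 6/14]
  2 → bin 3  [load 8/14]
  1 → bin 1  [load 14/14]
  1 → bin 2  [load 14/14]
3 bins opened.

3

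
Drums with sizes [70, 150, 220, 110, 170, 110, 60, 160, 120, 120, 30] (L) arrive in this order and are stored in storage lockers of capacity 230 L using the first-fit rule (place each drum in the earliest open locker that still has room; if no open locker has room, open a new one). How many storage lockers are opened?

7

  70 → locker 1 (new)  [load 70/230]
  150 → locker 1  [load 220/230]
  220 → locker 2 (new)  [load 220/230]
  110 → locker 3 (new)  [load 110/230]
  170 → locker 4 (new)  [load 170/230]
  110 → locker 3  [load 220/230]
  60 → locker 4  [load 230/230]
  160 → locker 5 (new)  [load 160/230]
  120 → locker 6 (new)  [load 120/230]
  120 → locker 7 (new)  [load 120/230]
  30 → locker 5  [load 190/230]
7 storage lockers opened.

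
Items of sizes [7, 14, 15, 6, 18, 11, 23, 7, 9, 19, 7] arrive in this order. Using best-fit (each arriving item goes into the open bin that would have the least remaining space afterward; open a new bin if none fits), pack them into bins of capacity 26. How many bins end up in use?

  7 → bin 1 (new)  [load 7/26]
  14 → bin 1  [load 21/26]
  15 → bin 2 (new)  [load 15/26]
  6 → bin 2  [load 21/26]
  18 → bin 3 (new)  [load 18/26]
  11 → bin 4 (new)  [load 11/26]
  23 → bin 5 (new)  [load 23/26]
  7 → bin 3  [load 25/26]
  9 → bin 4  [load 20/26]
  19 → bin 6 (new)  [load 19/26]
  7 → bin 6  [load 26/26]
6 bins opened.

6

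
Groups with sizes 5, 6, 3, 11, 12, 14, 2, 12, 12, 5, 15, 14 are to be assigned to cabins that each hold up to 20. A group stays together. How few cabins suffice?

7

Total = 15 + 14 + 14 + 12 + 12 + 12 + 11 + 6 + 5 + 5 + 3 + 2 = 111.
Lower bound: ⌈111/20⌉ = 6 cabins.
Also, 7 groups each exceed 10, and no two of those can share a cabin, so at least 7 cabins are needed.
A packing using 7 cabins:
  cabin 1: 15 + 5 = 20
  cabin 2: 14 + 6 = 20
  cabin 3: 14 + 5 = 19
  cabin 4: 12 + 3 + 2 = 17
  cabin 5: 12 = 12
  cabin 6: 12 = 12
  cabin 7: 11 = 11
This matches the lower bound, so 7 is optimal.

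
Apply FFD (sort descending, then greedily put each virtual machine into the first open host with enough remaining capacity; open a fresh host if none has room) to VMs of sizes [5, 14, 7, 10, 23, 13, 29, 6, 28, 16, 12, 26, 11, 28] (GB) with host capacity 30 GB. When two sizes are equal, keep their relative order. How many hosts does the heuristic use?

Sorted descending: 29, 28, 28, 26, 23, 16, 14, 13, 12, 11, 10, 7, 6, 5.
  29 → host 1 (new)  [load 29/30]
  28 → host 2 (new)  [load 28/30]
  28 → host 3 (new)  [load 28/30]
  26 → host 4 (new)  [load 26/30]
  23 → host 5 (new)  [load 23/30]
  16 → host 6 (new)  [load 16/30]
  14 → host 6  [load 30/30]
  13 → host 7 (new)  [load 13/30]
  12 → host 7  [load 25/30]
  11 → host 8 (new)  [load 11/30]
  10 → host 8  [load 21/30]
  7 → host 5  [load 30/30]
  6 → host 8  [load 27/30]
  5 → host 7  [load 30/30]
8 hosts opened.

8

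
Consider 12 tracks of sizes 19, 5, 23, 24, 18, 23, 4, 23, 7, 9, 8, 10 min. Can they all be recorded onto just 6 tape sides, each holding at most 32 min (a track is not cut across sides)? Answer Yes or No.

A valid assignment using 6 tape sides:
  side 1: 24 + 8 = 32
  side 2: 23 + 9 = 32
  side 3: 23 + 7 = 30
  side 4: 23 + 5 + 4 = 32
  side 5: 19 + 10 = 29
  side 6: 18 = 18
Every load is within 32 min, so 6 tape sides suffice.

Yes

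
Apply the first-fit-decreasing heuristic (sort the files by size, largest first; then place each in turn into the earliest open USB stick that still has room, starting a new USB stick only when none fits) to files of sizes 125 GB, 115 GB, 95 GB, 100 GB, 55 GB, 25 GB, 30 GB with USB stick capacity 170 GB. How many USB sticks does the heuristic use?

Sorted descending: 125, 115, 100, 95, 55, 30, 25.
  125 → USB stick 1 (new)  [load 125/170]
  115 → USB stick 2 (new)  [load 115/170]
  100 → USB stick 3 (new)  [load 100/170]
  95 → USB stick 4 (new)  [load 95/170]
  55 → USB stick 2  [load 170/170]
  30 → USB stick 1  [load 155/170]
  25 → USB stick 3  [load 125/170]
4 USB sticks opened.

4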